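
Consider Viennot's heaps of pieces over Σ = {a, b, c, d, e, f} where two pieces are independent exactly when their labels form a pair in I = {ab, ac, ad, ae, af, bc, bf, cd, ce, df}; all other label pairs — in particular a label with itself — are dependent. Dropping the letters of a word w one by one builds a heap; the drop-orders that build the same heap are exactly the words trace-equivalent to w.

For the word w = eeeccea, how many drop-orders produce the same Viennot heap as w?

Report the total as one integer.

105

#0=e has no predecessor
#1=e depends on [0:e]
#2=e depends on [1:e]
#3=c has no predecessor
#4=c depends on [3:c]
#5=e depends on [2:e]
#6=a has no predecessor
sources: [0:e, 3:c, 6:a]
N(rest) = Σ N(rest − s) over sources s of rest; N(one piece) = 1:
  size 1 → [4]=1  [5]=1  [6]=1
  size 2 → [2,5]=1  [3,4]=1  [4,5]=2  [4,6]=2  [5,6]=2
  size 3 → [1,2,5]=1  [2,4,5]=3  [2,5,6]=3  [3,4,5]=3  [3,4,6]=3  [4,5,6]=6
  size 4 → [0,1,2,5]=1  [1,2,4,5]=4  [1,2,5,6]=4  [2,3,4,5]=6  [2,4,5,6]=12  [3,4,5,6]=12
  size 5 → [0,1,2,4,5]=5  [0,1,2,5,6]=5  [1,2,3,4,5]=10  [1,2,4,5,6]=20  [2,3,4,5,6]=30
  first=0(e) contributes 60
  first=3(c) contributes 30
  first=6(a) contributes 15
|[w]| = 105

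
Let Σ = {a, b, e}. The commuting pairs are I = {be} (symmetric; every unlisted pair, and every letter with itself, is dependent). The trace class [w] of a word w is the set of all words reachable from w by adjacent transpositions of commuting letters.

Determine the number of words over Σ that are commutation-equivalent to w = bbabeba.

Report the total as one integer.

0(b) covers ∅
1(b) covers 0:b
2(a) covers 1:b
3(b) covers 2:a
4(e) covers 2:a
5(b) covers 3:b
6(a) covers 4:e, 5:b
floor of heap: 0:b
completions by unplaced set U, small U first (add the entries for U minus each lowest piece of U):
  |U|=1: {6}:1
  |U|=2: {4,6}:1  {5,6}:1
  |U|=3: {3,5,6}:1  {4,5,6}:2
  |U|=4: {3,4,5,6}:3
  |U|=5: {2,3,4,5,6}:3
  start at 0(b): 3

3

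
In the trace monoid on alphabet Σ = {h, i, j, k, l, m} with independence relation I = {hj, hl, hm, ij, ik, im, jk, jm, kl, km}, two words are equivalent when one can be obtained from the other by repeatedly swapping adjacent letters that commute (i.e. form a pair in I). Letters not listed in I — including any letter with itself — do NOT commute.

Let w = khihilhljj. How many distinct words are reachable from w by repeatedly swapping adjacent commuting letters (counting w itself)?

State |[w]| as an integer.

0(k) covers ∅
1(h) covers 0:k
2(i) covers 1:h
3(h) covers 2:i
4(i) covers 3:h
5(l) covers 4:i
6(h) covers 4:i
7(l) covers 5:l
8(j) covers 7:l
9(j) covers 8:j
floor of heap: 0:k
completions by unplaced set U, small U first (add the entries for U minus each lowest piece of U):
  |U|=1: {6}:1  {9}:1
  |U|=2: {6,9}:2  {8,9}:1
  |U|=3: {6,8,9}:3  {7,8,9}:1
  |U|=4: {5,7,8,9}:1  {6,7,8,9}:4
  |U|=5: {5,6,7,8,9}:5
  |U|=6: {4,5,6,7,8,9}:5
  |U|=7: {3,4,5,6,7,8,9}:5
  |U|=8: {2,3,4,5,6,7,8,9}:5
  start at 0(k): 5

5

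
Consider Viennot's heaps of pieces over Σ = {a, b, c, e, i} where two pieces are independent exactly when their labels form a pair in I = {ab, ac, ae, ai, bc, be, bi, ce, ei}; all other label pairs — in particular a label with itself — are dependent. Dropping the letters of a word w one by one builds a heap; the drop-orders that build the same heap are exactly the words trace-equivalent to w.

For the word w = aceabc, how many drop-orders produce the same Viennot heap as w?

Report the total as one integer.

180

#0=a has no predecessor
#1=c has no predecessor
#2=e has no predecessor
#3=a depends on [0:a]
#4=b has no predecessor
#5=c depends on [1:c]
sources: [0:a, 1:c, 2:e, 4:b]
N(rest) = Σ N(rest − s) over sources s of rest; N(one piece) = 1:
  size 1 → [2]=1  [3]=1  [4]=1  [5]=1
  size 2 → [0,3]=1  [1,5]=1  [2,3]=2  [2,4]=2  [2,5]=2  [3,4]=2  [3,5]=2  [4,5]=2
  size 3 → [0,2,3]=3  [0,3,4]=3  [0,3,5]=3  [1,2,5]=3  [1,3,5]=3  [1,4,5]=3  [2,3,4]=6  [2,3,5]=6  [2,4,5]=6  [3,4,5]=6
  size 4 → [0,1,3,5]=6  [0,2,3,4]=12  [0,2,3,5]=12  [0,3,4,5]=12  [1,2,3,5]=12  [1,2,4,5]=12  [1,3,4,5]=12  [2,3,4,5]=24
  first=0(a) contributes 60
  first=1(c) contributes 60
  first=2(e) contributes 30
  first=4(b) contributes 30
|[w]| = 180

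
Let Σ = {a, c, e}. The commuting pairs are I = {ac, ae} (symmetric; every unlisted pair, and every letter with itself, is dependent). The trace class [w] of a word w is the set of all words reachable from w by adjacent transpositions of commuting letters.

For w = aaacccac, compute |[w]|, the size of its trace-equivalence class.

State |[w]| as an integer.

piece 0:a — minimal
piece 1:a rests on {0:a}
piece 2:a rests on {1:a}
piece 3:c — minimal
piece 4:c rests on {3:c}
piece 5:c rests on {4:c}
piece 6:a rests on {2:a}
piece 7:c rests on {5:c}
minimal pieces: {0:a, 3:c}
ways to finish when only these pieces remain (= sum over removing one remaining piece with nothing left below it):
  1 left: {6}→1  {7}→1
  2 left: {2,6}→1  {5,7}→1  {6,7}→2
  3 left: {1,2,6}→1  {2,6,7}→3  {4,5,7}→1  {5,6,7}→3
  4 left: {0,1,2,6}→1  {1,2,6,7}→4  {2,5,6,7}→6  {3,4,5,7}→1  {4,5,6,7}→4
  5 left: {0,1,2,6,7}→5  {1,2,5,6,7}→10  {2,4,5,6,7}→10  {3,4,5,6,7}→5
  6 left: {0,1,2,5,6,7}→15  {1,2,4,5,6,7}→20  {2,3,4,5,6,7}→15
  placing 0:a first → 35 extensions
  placing 3:c first → 35 extensions
total linear extensions = 70

70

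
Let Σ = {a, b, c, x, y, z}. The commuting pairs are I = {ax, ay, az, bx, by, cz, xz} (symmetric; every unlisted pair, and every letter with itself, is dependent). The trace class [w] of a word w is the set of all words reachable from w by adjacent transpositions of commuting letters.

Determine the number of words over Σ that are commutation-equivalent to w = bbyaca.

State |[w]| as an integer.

4

piece 0:b — minimal
piece 1:b rests on {0:b}
piece 2:y — minimal
piece 3:a rests on {1:b}
piece 4:c rests on {2:y, 3:a}
piece 5:a rests on {4:c}
minimal pieces: {0:b, 2:y}
ways to finish when only these pieces remain (= sum over removing one remaining piece with nothing left below it):
  1 left: {5}→1
  2 left: {4,5}→1
  3 left: {2,4,5}→1  {3,4,5}→1
  4 left: {1,3,4,5}→1  {2,3,4,5}→2
  placing 0:b first → 3 extensions
  placing 2:y first → 1 extensions
total linear extensions = 4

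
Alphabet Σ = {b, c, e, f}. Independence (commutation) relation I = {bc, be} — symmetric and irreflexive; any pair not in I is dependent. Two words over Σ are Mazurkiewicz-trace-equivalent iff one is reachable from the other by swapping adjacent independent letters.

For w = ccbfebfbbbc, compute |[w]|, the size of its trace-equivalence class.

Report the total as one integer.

24

#0=c has no predecessor
#1=c depends on [0:c]
#2=b has no predecessor
#3=f depends on [1:c, 2:b]
#4=e depends on [3:f]
#5=b depends on [3:f]
#6=f depends on [4:e, 5:b]
#7=b depends on [6:f]
#8=b depends on [7:b]
#9=b depends on [8:b]
#10=c depends on [6:f]
sources: [0:c, 2:b]
N(rest) = Σ N(rest − s) over sources s of rest; N(one piece) = 1:
  size 1 → [9]=1  [10]=1
  size 2 → [8,9]=1  [9,10]=2
  size 3 → [7,8,9]=1  [8,9,10]=3
  size 4 → [7,8,9,10]=4
  size 5 → [6,7,8,9,10]=4
  size 6 → [4,6,7,8,9,10]=4  [5,6,7,8,9,10]=4
  size 7 → [4,5,6,7,8,9,10]=8
  size 8 → [3,4,5,6,7,8,9,10]=8
  size 9 → [1,3,4,5,6,7,8,9,10]=8  [2,3,4,5,6,7,8,9,10]=8
  first=0(c) contributes 16
  first=2(b) contributes 8
|[w]| = 24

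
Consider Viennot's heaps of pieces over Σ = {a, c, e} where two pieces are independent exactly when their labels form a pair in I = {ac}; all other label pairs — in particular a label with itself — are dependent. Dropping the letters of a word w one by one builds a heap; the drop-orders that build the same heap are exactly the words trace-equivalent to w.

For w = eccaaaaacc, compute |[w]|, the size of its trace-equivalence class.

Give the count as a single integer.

piece 0:e — minimal
piece 1:c rests on {0:e}
piece 2:c rests on {1:c}
piece 3:a rests on {0:e}
piece 4:a rests on {3:a}
piece 5:a rests on {4:a}
piece 6:a rests on {5:a}
piece 7:a rests on {6:a}
piece 8:c rests on {2:c}
piece 9:c rests on {8:c}
minimal pieces: {0:e}
ways to finish when only these pieces remain (= sum over removing one remaining piece with nothing left below it):
  1 left: {7}→1  {9}→1
  2 left: {6,7}→1  {7,9}→2  {8,9}→1
  3 left: {2,8,9}→1  {5,6,7}→1  {6,7,9}→3  {7,8,9}→3
  4 left: {1,2,8,9}→1  {2,7,8,9}→4  {4,5,6,7}→1  {5,6,7,9}→4  {6,7,8,9}→6
  5 left: {1,2,7,8,9}→5  {2,6,7,8,9}→10  {3,4,5,6,7}→1  {4,5,6,7,9}→5  {5,6,7,8,9}→10
  6 left: {1,2,6,7,8,9}→15  {2,5,6,7,8,9}→20  {3,4,5,6,7,9}→6  {4,5,6,7,8,9}→15
  7 left: {1,2,5,6,7,8,9}→35  {2,4,5,6,7,8,9}→35  {3,4,5,6,7,8,9}→21
  8 left: {1,2,4,5,6,7,8,9}→70  {2,3,4,5,6,7,8,9}→56
  placing 0:e first → 126 extensions

126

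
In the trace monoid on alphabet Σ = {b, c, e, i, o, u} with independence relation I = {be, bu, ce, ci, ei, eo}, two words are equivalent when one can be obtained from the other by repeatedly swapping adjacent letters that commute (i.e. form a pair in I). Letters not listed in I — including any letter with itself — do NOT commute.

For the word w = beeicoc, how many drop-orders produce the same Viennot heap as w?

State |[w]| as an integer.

piece 0:b — minimal
piece 1:e — minimal
piece 2:e rests on {1:e}
piece 3:i rests on {0:b}
piece 4:c rests on {0:b}
piece 5:o rests on {3:i, 4:c}
piece 6:c rests on {5:o}
minimal pieces: {0:b, 1:e}
ways to finish when only these pieces remain (= sum over removing one remaining piece with nothing left below it):
  1 left: {2}→1  {6}→1
  2 left: {1,2}→1  {2,6}→2  {5,6}→1
  3 left: {1,2,6}→3  {2,5,6}→3  {3,5,6}→1  {4,5,6}→1
  4 left: {1,2,5,6}→6  {2,3,5,6}→4  {2,4,5,6}→4  {3,4,5,6}→2
  5 left: {0,3,4,5,6}→2  {1,2,3,5,6}→10  {1,2,4,5,6}→10  {2,3,4,5,6}→10
  placing 0:b first → 30 extensions
  placing 1:e first → 12 extensions
total linear extensions = 42

42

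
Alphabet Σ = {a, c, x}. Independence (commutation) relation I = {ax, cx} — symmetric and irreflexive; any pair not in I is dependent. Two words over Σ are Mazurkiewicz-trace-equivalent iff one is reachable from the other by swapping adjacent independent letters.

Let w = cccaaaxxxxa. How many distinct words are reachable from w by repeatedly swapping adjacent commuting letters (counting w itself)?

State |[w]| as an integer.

330

#0=c has no predecessor
#1=c depends on [0:c]
#2=c depends on [1:c]
#3=a depends on [2:c]
#4=a depends on [3:a]
#5=a depends on [4:a]
#6=x has no predecessor
#7=x depends on [6:x]
#8=x depends on [7:x]
#9=x depends on [8:x]
#10=a depends on [5:a]
sources: [0:c, 6:x]
N(rest) = Σ N(rest − s) over sources s of rest; N(one piece) = 1:
  size 1 → [9]=1  [10]=1
  size 2 → [5,10]=1  [8,9]=1  [9,10]=2
  size 3 → [4,5,10]=1  [5,9,10]=3  [7,8,9]=1  [8,9,10]=3
  size 4 → [3,4,5,10]=1  [4,5,9,10]=4  [5,8,9,10]=6  [6,7,8,9]=1  [7,8,9,10]=4
  size 5 → [2,3,4,5,10]=1  [3,4,5,9,10]=5  [4,5,8,9,10]=10  [5,7,8,9,10]=10  [6,7,8,9,10]=5
  size 6 → [1,2,3,4,5,10]=1  [2,3,4,5,9,10]=6  [3,4,5,8,9,10]=15  [4,5,7,8,9,10]=20  [5,6,7,8,9,10]=15
  size 7 → [0,1,2,3,4,5,10]=1  [1,2,3,4,5,9,10]=7  [2,3,4,5,8,9,10]=21  [3,4,5,7,8,9,10]=35  [4,5,6,7,8,9,10]=35
  size 8 → [0,1,2,3,4,5,9,10]=8  [1,2,3,4,5,8,9,10]=28  [2,3,4,5,7,8,9,10]=56  [3,4,5,6,7,8,9,10]=70
  size 9 → [0,1,2,3,4,5,8,9,10]=36  [1,2,3,4,5,7,8,9,10]=84  [2,3,4,5,6,7,8,9,10]=126
  first=0(c) contributes 210
  first=6(x) contributes 120
|[w]| = 330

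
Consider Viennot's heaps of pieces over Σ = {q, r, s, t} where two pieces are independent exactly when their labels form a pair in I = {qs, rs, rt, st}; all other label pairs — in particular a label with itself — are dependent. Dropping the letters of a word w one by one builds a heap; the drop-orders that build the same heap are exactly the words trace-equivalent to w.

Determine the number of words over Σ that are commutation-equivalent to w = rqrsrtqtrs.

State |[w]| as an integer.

#0=r has no predecessor
#1=q depends on [0:r]
#2=r depends on [1:q]
#3=s has no predecessor
#4=r depends on [2:r]
#5=t depends on [1:q]
#6=q depends on [4:r, 5:t]
#7=t depends on [6:q]
#8=r depends on [6:q]
#9=s depends on [3:s]
sources: [0:r, 3:s]
N(rest) = Σ N(rest − s) over sources s of rest; N(one piece) = 1:
  size 1 → [7]=1  [8]=1  [9]=1
  size 2 → [3,9]=1  [7,8]=2  [7,9]=2  [8,9]=2
  size 3 → [3,7,9]=3  [3,8,9]=3  [6,7,8]=2  [7,8,9]=6
  size 4 → [3,7,8,9]=12  [4,6,7,8]=2  [5,6,7,8]=2  [6,7,8,9]=8
  size 5 → [2,4,6,7,8]=2  [3,6,7,8,9]=20  [4,5,6,7,8]=4  [4,6,7,8,9]=10  [5,6,7,8,9]=10
  size 6 → [2,4,5,6,7,8]=6  [2,4,6,7,8,9]=12  [3,4,6,7,8,9]=30  [3,5,6,7,8,9]=30  [4,5,6,7,8,9]=24
  size 7 → [1,2,4,5,6,7,8]=6  [2,3,4,6,7,8,9]=42  [2,4,5,6,7,8,9]=42  [3,4,5,6,7,8,9]=84
  size 8 → [0,1,2,4,5,6,7,8]=6  [1,2,4,5,6,7,8,9]=48  [2,3,4,5,6,7,8,9]=168
  first=0(r) contributes 216
  first=3(s) contributes 54
|[w]| = 270

270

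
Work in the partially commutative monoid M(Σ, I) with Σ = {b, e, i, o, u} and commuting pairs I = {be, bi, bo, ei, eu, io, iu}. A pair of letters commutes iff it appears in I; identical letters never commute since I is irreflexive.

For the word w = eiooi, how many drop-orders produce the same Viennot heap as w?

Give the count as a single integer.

drop 0:e onto floor
drop 1:i onto floor
drop 2:o onto {0:e}
drop 3:o onto {2:o}
drop 4:i onto {1:i}
ground layer = {0:e, 1:i}
drop-orders for the pieces not yet dropped (sum over which currently-grounded one goes next):
  1 to go: {3} 1  {4} 1
  2 to go: {1,4} 1  {2,3} 1  {3,4} 2
  3 to go: {0,2,3} 1  {1,3,4} 3  {2,3,4} 3
  if 0:e drops first: 6 orders
  if 1:i drops first: 4 orders
heap linearizations: 10

10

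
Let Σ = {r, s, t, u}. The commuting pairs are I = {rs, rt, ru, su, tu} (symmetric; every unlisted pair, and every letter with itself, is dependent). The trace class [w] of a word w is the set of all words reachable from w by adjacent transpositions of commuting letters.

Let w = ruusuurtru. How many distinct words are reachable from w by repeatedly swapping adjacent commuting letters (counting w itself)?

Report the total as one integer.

0(r) covers ∅
1(u) covers ∅
2(u) covers 1:u
3(s) covers ∅
4(u) covers 2:u
5(u) covers 4:u
6(r) covers 0:r
7(t) covers 3:s
8(r) covers 6:r
9(u) covers 5:u
floor of heap: 0:r, 1:u, 3:s
completions by unplaced set U, small U first (add the entries for U minus each lowest piece of U):
  |U|=1: {7}:1  {8}:1  {9}:1
  |U|=2: {3,7}:1  {5,9}:1  {6,8}:1  {7,8}:2  {7,9}:2  {8,9}:2
  |U|=3: {0,6,8}:1  {3,7,8}:3  {3,7,9}:3  {4,5,9}:1  {5,7,9}:3  {5,8,9}:3  {6,7,8}:3  {6,8,9}:3  {7,8,9}:6
  |U|=4: {0,6,7,8}:4  {0,6,8,9}:4  {2,4,5,9}:1  {3,5,7,9}:6  {3,6,7,8}:6  {3,7,8,9}:12  {4,5,7,9}:4  {4,5,8,9}:4  {5,6,8,9}:6  {5,7,8,9}:12  {6,7,8,9}:12
  |U|=5: {0,3,6,7,8}:10  {0,5,6,8,9}:10  {0,6,7,8,9}:20  {1,2,4,5,9}:1  {2,4,5,7,9}:5  {2,4,5,8,9}:5  {3,4,5,7,9}:10  {3,5,7,8,9}:30  {3,6,7,8,9}:30  {4,5,6,8,9}:10  {4,5,7,8,9}:20  {5,6,7,8,9}:30
  |U|=6: {0,3,6,7,8,9}:60  {0,4,5,6,8,9}:20  {0,5,6,7,8,9}:60  {1,2,4,5,7,9}:6  {1,2,4,5,8,9}:6  {2,3,4,5,7,9}:15  {2,4,5,6,8,9}:15  {2,4,5,7,8,9}:30  {3,4,5,7,8,9}:60  {3,5,6,7,8,9}:90  {4,5,6,7,8,9}:60
  |U|=7: {0,2,4,5,6,8,9}:35  {0,3,5,6,7,8,9}:210  {0,4,5,6,7,8,9}:140  {1,2,3,4,5,7,9}:21  {1,2,4,5,6,8,9}:21  {1,2,4,5,7,8,9}:42  {2,3,4,5,7,8,9}:105  {2,4,5,6,7,8,9}:105  {3,4,5,6,7,8,9}:210
  |U|=8: {0,1,2,4,5,6,8,9}:56  {0,2,4,5,6,7,8,9}:280  {0,3,4,5,6,7,8,9}:560  {1,2,3,4,5,7,8,9}:168  {1,2,4,5,6,7,8,9}:168  {2,3,4,5,6,7,8,9}:420
  start at 0(r): 756
  start at 1(u): 1260
  start at 3(s): 504
sum over floor = 2520

2520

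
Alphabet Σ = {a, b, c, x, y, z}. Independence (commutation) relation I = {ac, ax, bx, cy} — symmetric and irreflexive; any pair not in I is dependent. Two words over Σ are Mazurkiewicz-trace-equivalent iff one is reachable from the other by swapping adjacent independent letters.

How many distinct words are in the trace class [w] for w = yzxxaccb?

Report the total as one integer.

5

0(y) covers ∅
1(z) covers 0:y
2(x) covers 1:z
3(x) covers 2:x
4(a) covers 1:z
5(c) covers 3:x
6(c) covers 5:c
7(b) covers 4:a, 6:c
floor of heap: 0:y
completions by unplaced set U, small U first (add the entries for U minus each lowest piece of U):
  |U|=1: {7}:1
  |U|=2: {4,7}:1  {6,7}:1
  |U|=3: {4,6,7}:2  {5,6,7}:1
  |U|=4: {3,5,6,7}:1  {4,5,6,7}:3
  |U|=5: {2,3,5,6,7}:1  {3,4,5,6,7}:4
  |U|=6: {2,3,4,5,6,7}:5
  start at 0(y): 5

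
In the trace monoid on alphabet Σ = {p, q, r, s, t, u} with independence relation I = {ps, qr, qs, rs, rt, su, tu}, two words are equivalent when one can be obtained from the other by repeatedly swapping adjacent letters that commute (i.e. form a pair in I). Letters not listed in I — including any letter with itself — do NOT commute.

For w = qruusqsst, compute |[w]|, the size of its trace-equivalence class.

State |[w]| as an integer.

piece 0:q — minimal
piece 1:r — minimal
piece 2:u rests on {0:q, 1:r}
piece 3:u rests on {2:u}
piece 4:s — minimal
piece 5:q rests on {3:u}
piece 6:s rests on {4:s}
piece 7:s rests on {6:s}
piece 8:t rests on {5:q, 7:s}
minimal pieces: {0:q, 1:r, 4:s}
ways to finish when only these pieces remain (= sum over removing one remaining piece with nothing left below it):
  1 left: {8}→1
  2 left: {5,8}→1  {7,8}→1
  3 left: {3,5,8}→1  {5,7,8}→2  {6,7,8}→1
  4 left: {2,3,5,8}→1  {3,5,7,8}→3  {4,6,7,8}→1  {5,6,7,8}→3
  5 left: {0,2,3,5,8}→1  {1,2,3,5,8}→1  {2,3,5,7,8}→4  {3,5,6,7,8}→6  {4,5,6,7,8}→4
  6 left: {0,1,2,3,5,8}→2  {0,2,3,5,7,8}→5  {1,2,3,5,7,8}→5  {2,3,5,6,7,8}→10  {3,4,5,6,7,8}→10
  7 left: {0,1,2,3,5,7,8}→12  {0,2,3,5,6,7,8}→15  {1,2,3,5,6,7,8}→15  {2,3,4,5,6,7,8}→20
  placing 0:q first → 35 extensions
  placing 1:r first → 35 extensions
  placing 4:s first → 42 extensions
total linear extensions = 112

112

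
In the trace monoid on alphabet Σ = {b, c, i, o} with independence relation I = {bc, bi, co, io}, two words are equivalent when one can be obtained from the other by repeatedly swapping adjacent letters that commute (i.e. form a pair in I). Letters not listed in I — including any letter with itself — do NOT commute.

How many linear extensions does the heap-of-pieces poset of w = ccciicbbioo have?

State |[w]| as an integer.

330

#0=c has no predecessor
#1=c depends on [0:c]
#2=c depends on [1:c]
#3=i depends on [2:c]
#4=i depends on [3:i]
#5=c depends on [4:i]
#6=b has no predecessor
#7=b depends on [6:b]
#8=i depends on [5:c]
#9=o depends on [7:b]
#10=o depends on [9:o]
sources: [0:c, 6:b]
N(rest) = Σ N(rest − s) over sources s of rest; N(one piece) = 1:
  size 1 → [8]=1  [10]=1
  size 2 → [5,8]=1  [8,10]=2  [9,10]=1
  size 3 → [4,5,8]=1  [5,8,10]=3  [7,9,10]=1  [8,9,10]=3
  size 4 → [3,4,5,8]=1  [4,5,8,10]=4  [5,8,9,10]=6  [6,7,9,10]=1  [7,8,9,10]=4
  size 5 → [2,3,4,5,8]=1  [3,4,5,8,10]=5  [4,5,8,9,10]=10  [5,7,8,9,10]=10  [6,7,8,9,10]=5
  size 6 → [1,2,3,4,5,8]=1  [2,3,4,5,8,10]=6  [3,4,5,8,9,10]=15  [4,5,7,8,9,10]=20  [5,6,7,8,9,10]=15
  size 7 → [0,1,2,3,4,5,8]=1  [1,2,3,4,5,8,10]=7  [2,3,4,5,8,9,10]=21  [3,4,5,7,8,9,10]=35  [4,5,6,7,8,9,10]=35
  size 8 → [0,1,2,3,4,5,8,10]=8  [1,2,3,4,5,8,9,10]=28  [2,3,4,5,7,8,9,10]=56  [3,4,5,6,7,8,9,10]=70
  size 9 → [0,1,2,3,4,5,8,9,10]=36  [1,2,3,4,5,7,8,9,10]=84  [2,3,4,5,6,7,8,9,10]=126
  first=0(c) contributes 210
  first=6(b) contributes 120
|[w]| = 330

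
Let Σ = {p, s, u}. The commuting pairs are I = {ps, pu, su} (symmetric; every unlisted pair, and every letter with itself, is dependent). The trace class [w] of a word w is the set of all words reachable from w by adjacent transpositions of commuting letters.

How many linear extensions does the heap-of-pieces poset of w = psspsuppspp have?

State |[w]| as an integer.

2310

piece 0:p — minimal
piece 1:s — minimal
piece 2:s rests on {1:s}
piece 3:p rests on {0:p}
piece 4:s rests on {2:s}
piece 5:u — minimal
piece 6:p rests on {3:p}
piece 7:p rests on {6:p}
piece 8:s rests on {4:s}
piece 9:p rests on {7:p}
piece 10:p rests on {9:p}
minimal pieces: {0:p, 1:s, 5:u}
ways to finish when only these pieces remain (= sum over removing one remaining piece with nothing left below it):
  1 left: {5}→1  {8}→1  {10}→1
  2 left: {4,8}→1  {5,8}→2  {5,10}→2  {8,10}→2  {9,10}→1
  3 left: {2,4,8}→1  {4,5,8}→3  {4,8,10}→3  {5,8,10}→6  {5,9,10}→3  {7,9,10}→1  {8,9,10}→3
  4 left: {1,2,4,8}→1  {2,4,5,8}→4  {2,4,8,10}→4  {4,5,8,10}→12  {4,8,9,10}→6  {5,7,9,10}→4  {5,8,9,10}→12  {6,7,9,10}→1  {7,8,9,10}→4
  5 left: {1,2,4,5,8}→5  {1,2,4,8,10}→5  {2,4,5,8,10}→20  {2,4,8,9,10}→10  {3,6,7,9,10}→1  {4,5,8,9,10}→30  {4,7,8,9,10}→10  {5,6,7,9,10}→5  {5,7,8,9,10}→20  {6,7,8,9,10}→5
  6 left: {0,3,6,7,9,10}→1  {1,2,4,5,8,10}→30  {1,2,4,8,9,10}→15  {2,4,5,8,9,10}→60  {2,4,7,8,9,10}→20  {3,5,6,7,9,10}→6  {3,6,7,8,9,10}→6  {4,5,7,8,9,10}→60  {4,6,7,8,9,10}→15  {5,6,7,8,9,10}→30
  7 left: {0,3,5,6,7,9,10}→7  {0,3,6,7,8,9,10}→7  {1,2,4,5,8,9,10}→105  {1,2,4,7,8,9,10}→35  {2,4,5,7,8,9,10}→140  {2,4,6,7,8,9,10}→35  {3,4,6,7,8,9,10}→21  {3,5,6,7,8,9,10}→42  {4,5,6,7,8,9,10}→105
  8 left: {0,3,4,6,7,8,9,10}→28  {0,3,5,6,7,8,9,10}→56  {1,2,4,5,7,8,9,10}→280  {1,2,4,6,7,8,9,10}→70  {2,3,4,6,7,8,9,10}→56  {2,4,5,6,7,8,9,10}→280  {3,4,5,6,7,8,9,10}→168
  9 left: {0,2,3,4,6,7,8,9,10}→84  {0,3,4,5,6,7,8,9,10}→252  {1,2,3,4,6,7,8,9,10}→126  {1,2,4,5,6,7,8,9,10}→630  {2,3,4,5,6,7,8,9,10}→504
  placing 0:p first → 1260 extensions
  placing 1:s first → 840 extensions
  placing 5:u first → 210 extensions
total linear extensions = 2310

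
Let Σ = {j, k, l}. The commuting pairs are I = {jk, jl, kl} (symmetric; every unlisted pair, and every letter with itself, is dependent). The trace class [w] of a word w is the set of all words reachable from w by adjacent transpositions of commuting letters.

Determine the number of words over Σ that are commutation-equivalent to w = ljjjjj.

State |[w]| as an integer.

#0=l has no predecessor
#1=j has no predecessor
#2=j depends on [1:j]
#3=j depends on [2:j]
#4=j depends on [3:j]
#5=j depends on [4:j]
sources: [0:l, 1:j]
N(rest) = Σ N(rest − s) over sources s of rest; N(one piece) = 1:
  size 1 → [0]=1  [5]=1
  size 2 → [0,5]=2  [4,5]=1
  size 3 → [0,4,5]=3  [3,4,5]=1
  size 4 → [0,3,4,5]=4  [2,3,4,5]=1
  first=0(l) contributes 1
  first=1(j) contributes 5
|[w]| = 6

6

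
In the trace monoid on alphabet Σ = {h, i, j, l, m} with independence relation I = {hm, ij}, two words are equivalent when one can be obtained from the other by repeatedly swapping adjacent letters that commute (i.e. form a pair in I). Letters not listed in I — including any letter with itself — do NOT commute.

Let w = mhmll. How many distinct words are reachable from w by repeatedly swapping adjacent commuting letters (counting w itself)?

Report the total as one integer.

#0=m has no predecessor
#1=h has no predecessor
#2=m depends on [0:m]
#3=l depends on [1:h, 2:m]
#4=l depends on [3:l]
sources: [0:m, 1:h]
N(rest) = Σ N(rest − s) over sources s of rest; N(one piece) = 1:
  size 1 → [4]=1
  size 2 → [3,4]=1
  size 3 → [1,3,4]=1  [2,3,4]=1
  first=0(m) contributes 2
  first=1(h) contributes 1
|[w]| = 3

3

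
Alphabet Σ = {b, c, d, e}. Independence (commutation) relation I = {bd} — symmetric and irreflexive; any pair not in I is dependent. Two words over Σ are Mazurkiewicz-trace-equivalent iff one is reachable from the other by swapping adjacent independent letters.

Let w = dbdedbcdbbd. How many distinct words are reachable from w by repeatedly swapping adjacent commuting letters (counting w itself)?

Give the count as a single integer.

piece 0:d — minimal
piece 1:b — minimal
piece 2:d rests on {0:d}
piece 3:e rests on {1:b, 2:d}
piece 4:d rests on {3:e}
piece 5:b rests on {3:e}
piece 6:c rests on {4:d, 5:b}
piece 7:d rests on {6:c}
piece 8:b rests on {6:c}
piece 9:b rests on {8:b}
piece 10:d rests on {7:d}
minimal pieces: {0:d, 1:b}
ways to finish when only these pieces remain (= sum over removing one remaining piece with nothing left below it):
  1 left: {9}→1  {10}→1
  2 left: {7,10}→1  {8,9}→1  {9,10}→2
  3 left: {7,9,10}→3  {8,9,10}→3
  4 left: {7,8,9,10}→6
  5 left: {6,7,8,9,10}→6
  6 left: {4,6,7,8,9,10}→6  {5,6,7,8,9,10}→6
  7 left: {4,5,6,7,8,9,10}→12
  8 left: {3,4,5,6,7,8,9,10}→12
  9 left: {1,3,4,5,6,7,8,9,10}→12  {2,3,4,5,6,7,8,9,10}→12
  placing 0:d first → 24 extensions
  placing 1:b first → 12 extensions
total linear extensions = 36

36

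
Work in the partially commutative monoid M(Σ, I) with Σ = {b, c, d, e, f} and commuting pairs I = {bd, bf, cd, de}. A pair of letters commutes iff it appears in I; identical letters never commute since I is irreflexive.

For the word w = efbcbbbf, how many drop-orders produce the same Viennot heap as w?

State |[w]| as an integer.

#0=e has no predecessor
#1=f depends on [0:e]
#2=b depends on [0:e]
#3=c depends on [1:f, 2:b]
#4=b depends on [3:c]
#5=b depends on [4:b]
#6=b depends on [5:b]
#7=f depends on [3:c]
sources: [0:e]
N(rest) = Σ N(rest − s) over sources s of rest; N(one piece) = 1:
  size 1 → [6]=1  [7]=1
  size 2 → [5,6]=1  [6,7]=2
  size 3 → [4,5,6]=1  [5,6,7]=3
  size 4 → [4,5,6,7]=4
  size 5 → [3,4,5,6,7]=4
  size 6 → [1,3,4,5,6,7]=4  [2,3,4,5,6,7]=4
  first=0(e) contributes 8

8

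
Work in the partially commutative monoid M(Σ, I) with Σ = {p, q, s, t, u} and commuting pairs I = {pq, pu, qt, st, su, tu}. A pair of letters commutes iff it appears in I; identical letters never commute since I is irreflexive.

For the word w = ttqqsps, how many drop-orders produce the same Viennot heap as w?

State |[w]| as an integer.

10

piece 0:t — minimal
piece 1:t rests on {0:t}
piece 2:q — minimal
piece 3:q rests on {2:q}
piece 4:s rests on {3:q}
piece 5:p rests on {1:t, 4:s}
piece 6:s rests on {5:p}
minimal pieces: {0:t, 2:q}
ways to finish when only these pieces remain (= sum over removing one remaining piece with nothing left below it):
  1 left: {6}→1
  2 left: {5,6}→1
  3 left: {1,5,6}→1  {4,5,6}→1
  4 left: {0,1,5,6}→1  {1,4,5,6}→2  {3,4,5,6}→1
  5 left: {0,1,4,5,6}→3  {1,3,4,5,6}→3  {2,3,4,5,6}→1
  placing 0:t first → 4 extensions
  placing 2:q first → 6 extensions
total linear extensions = 10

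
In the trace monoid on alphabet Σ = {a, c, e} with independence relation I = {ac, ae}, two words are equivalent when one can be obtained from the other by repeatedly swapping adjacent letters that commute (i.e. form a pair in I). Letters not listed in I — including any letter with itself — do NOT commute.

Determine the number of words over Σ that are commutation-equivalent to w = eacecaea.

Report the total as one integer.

56

0(e) covers ∅
1(a) covers ∅
2(c) covers 0:e
3(e) covers 2:c
4(c) covers 3:e
5(a) covers 1:a
6(e) covers 4:c
7(a) covers 5:a
floor of heap: 0:e, 1:a
completions by unplaced set U, small U first (add the entries for U minus each lowest piece of U):
  |U|=1: {6}:1  {7}:1
  |U|=2: {4,6}:1  {5,7}:1  {6,7}:2
  |U|=3: {1,5,7}:1  {3,4,6}:1  {4,6,7}:3  {5,6,7}:3
  |U|=4: {1,5,6,7}:4  {2,3,4,6}:1  {3,4,6,7}:4  {4,5,6,7}:6
  |U|=5: {0,2,3,4,6}:1  {1,4,5,6,7}:10  {2,3,4,6,7}:5  {3,4,5,6,7}:10
  |U|=6: {0,2,3,4,6,7}:6  {1,3,4,5,6,7}:20  {2,3,4,5,6,7}:15
  start at 0(e): 35
  start at 1(a): 21
sum over floor = 56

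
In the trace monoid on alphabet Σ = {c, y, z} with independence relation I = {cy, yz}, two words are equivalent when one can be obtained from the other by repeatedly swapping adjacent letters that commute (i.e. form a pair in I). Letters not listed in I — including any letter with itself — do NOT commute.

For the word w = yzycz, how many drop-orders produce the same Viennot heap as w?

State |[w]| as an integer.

10

0(y) covers ∅
1(z) covers ∅
2(y) covers 0:y
3(c) covers 1:z
4(z) covers 3:c
floor of heap: 0:y, 1:z
completions by unplaced set U, small U first (add the entries for U minus each lowest piece of U):
  |U|=1: {2}:1  {4}:1
  |U|=2: {0,2}:1  {2,4}:2  {3,4}:1
  |U|=3: {0,2,4}:3  {1,3,4}:1  {2,3,4}:3
  start at 0(y): 4
  start at 1(z): 6
sum over floor = 10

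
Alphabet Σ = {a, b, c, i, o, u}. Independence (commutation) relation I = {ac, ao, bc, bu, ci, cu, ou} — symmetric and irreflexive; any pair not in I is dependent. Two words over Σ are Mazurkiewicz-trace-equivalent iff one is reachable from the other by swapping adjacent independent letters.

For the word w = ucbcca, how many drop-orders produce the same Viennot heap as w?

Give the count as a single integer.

drop 0:u onto floor
drop 1:c onto floor
drop 2:b onto floor
drop 3:c onto {1:c}
drop 4:c onto {3:c}
drop 5:a onto {0:u, 2:b}
ground layer = {0:u, 1:c, 2:b}
drop-orders for the pieces not yet dropped (sum over which currently-grounded one goes next):
  1 to go: {4} 1  {5} 1
  2 to go: {0,5} 1  {2,5} 1  {3,4} 1  {4,5} 2
  3 to go: {0,2,5} 2  {0,4,5} 3  {1,3,4} 1  {2,4,5} 3  {3,4,5} 3
  4 to go: {0,2,4,5} 8  {0,3,4,5} 6  {1,3,4,5} 4  {2,3,4,5} 6
  if 0:u drops first: 10 orders
  if 1:c drops first: 20 orders
  if 2:b drops first: 10 orders
heap linearizations: 40

40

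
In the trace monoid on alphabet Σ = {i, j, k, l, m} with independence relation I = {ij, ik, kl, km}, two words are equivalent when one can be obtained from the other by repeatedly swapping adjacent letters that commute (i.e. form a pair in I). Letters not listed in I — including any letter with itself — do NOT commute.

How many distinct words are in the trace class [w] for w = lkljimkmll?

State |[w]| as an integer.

38

#0=l has no predecessor
#1=k has no predecessor
#2=l depends on [0:l]
#3=j depends on [1:k, 2:l]
#4=i depends on [2:l]
#5=m depends on [3:j, 4:i]
#6=k depends on [3:j]
#7=m depends on [5:m]
#8=l depends on [7:m]
#9=l depends on [8:l]
sources: [0:l, 1:k]
N(rest) = Σ N(rest − s) over sources s of rest; N(one piece) = 1:
  size 1 → [6]=1  [9]=1
  size 2 → [6,9]=2  [8,9]=1
  size 3 → [6,8,9]=3  [7,8,9]=1
  size 4 → [5,7,8,9]=1  [6,7,8,9]=4
  size 5 → [4,5,7,8,9]=1  [5,6,7,8,9]=5
  size 6 → [3,5,6,7,8,9]=5  [4,5,6,7,8,9]=6
  size 7 → [1,3,5,6,7,8,9]=5  [3,4,5,6,7,8,9]=11
  size 8 → [1,3,4,5,6,7,8,9]=16  [2,3,4,5,6,7,8,9]=11
  first=0(l) contributes 27
  first=1(k) contributes 11
|[w]| = 38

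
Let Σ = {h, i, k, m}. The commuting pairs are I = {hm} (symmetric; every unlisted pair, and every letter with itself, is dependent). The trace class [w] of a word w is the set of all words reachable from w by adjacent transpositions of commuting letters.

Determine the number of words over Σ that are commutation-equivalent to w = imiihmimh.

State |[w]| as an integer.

4

0(i) covers ∅
1(m) covers 0:i
2(i) covers 1:m
3(i) covers 2:i
4(h) covers 3:i
5(m) covers 3:i
6(i) covers 4:h, 5:m
7(m) covers 6:i
8(h) covers 6:i
floor of heap: 0:i
completions by unplaced set U, small U first (add the entries for U minus each lowest piece of U):
  |U|=1: {7}:1  {8}:1
  |U|=2: {7,8}:2
  |U|=3: {6,7,8}:2
  |U|=4: {4,6,7,8}:2  {5,6,7,8}:2
  |U|=5: {4,5,6,7,8}:4
  |U|=6: {3,4,5,6,7,8}:4
  |U|=7: {2,3,4,5,6,7,8}:4
  start at 0(i): 4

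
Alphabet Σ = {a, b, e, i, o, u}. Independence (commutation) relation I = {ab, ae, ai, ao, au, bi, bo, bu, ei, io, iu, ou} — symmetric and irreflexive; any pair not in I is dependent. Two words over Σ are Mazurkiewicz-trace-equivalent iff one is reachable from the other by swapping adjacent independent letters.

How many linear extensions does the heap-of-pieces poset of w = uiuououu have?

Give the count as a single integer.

168

0(u) covers ∅
1(i) covers ∅
2(u) covers 0:u
3(o) covers ∅
4(u) covers 2:u
5(o) covers 3:o
6(u) covers 4:u
7(u) covers 6:u
floor of heap: 0:u, 1:i, 3:o
completions by unplaced set U, small U first (add the entries for U minus each lowest piece of U):
  |U|=1: {1}:1  {5}:1  {7}:1
  |U|=2: {1,5}:2  {1,7}:2  {3,5}:1  {5,7}:2  {6,7}:1
  |U|=3: {1,3,5}:3  {1,5,7}:6  {1,6,7}:3  {3,5,7}:3  {4,6,7}:1  {5,6,7}:3
  |U|=4: {1,3,5,7}:12  {1,4,6,7}:4  {1,5,6,7}:12  {2,4,6,7}:1  {3,5,6,7}:6  {4,5,6,7}:4
  |U|=5: {0,2,4,6,7}:1  {1,2,4,6,7}:5  {1,3,5,6,7}:30  {1,4,5,6,7}:20  {2,4,5,6,7}:5  {3,4,5,6,7}:10
  |U|=6: {0,1,2,4,6,7}:6  {0,2,4,5,6,7}:6  {1,2,4,5,6,7}:30  {1,3,4,5,6,7}:60  {2,3,4,5,6,7}:15
  start at 0(u): 105
  start at 1(i): 21
  start at 3(o): 42
sum over floor = 168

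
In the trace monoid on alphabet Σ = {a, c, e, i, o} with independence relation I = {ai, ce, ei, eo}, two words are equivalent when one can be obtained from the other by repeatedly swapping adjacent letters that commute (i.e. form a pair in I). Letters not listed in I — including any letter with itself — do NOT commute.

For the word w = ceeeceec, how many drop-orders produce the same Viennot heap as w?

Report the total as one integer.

0(c) covers ∅
1(e) covers ∅
2(e) covers 1:e
3(e) covers 2:e
4(c) covers 0:c
5(e) covers 3:e
6(e) covers 5:e
7(c) covers 4:c
floor of heap: 0:c, 1:e
completions by unplaced set U, small U first (add the entries for U minus each lowest piece of U):
  |U|=1: {6}:1  {7}:1
  |U|=2: {4,7}:1  {5,6}:1  {6,7}:2
  |U|=3: {0,4,7}:1  {3,5,6}:1  {4,6,7}:3  {5,6,7}:3
  |U|=4: {0,4,6,7}:4  {2,3,5,6}:1  {3,5,6,7}:4  {4,5,6,7}:6
  |U|=5: {0,4,5,6,7}:10  {1,2,3,5,6}:1  {2,3,5,6,7}:5  {3,4,5,6,7}:10
  |U|=6: {0,3,4,5,6,7}:20  {1,2,3,5,6,7}:6  {2,3,4,5,6,7}:15
  start at 0(c): 21
  start at 1(e): 35
sum over floor = 56

56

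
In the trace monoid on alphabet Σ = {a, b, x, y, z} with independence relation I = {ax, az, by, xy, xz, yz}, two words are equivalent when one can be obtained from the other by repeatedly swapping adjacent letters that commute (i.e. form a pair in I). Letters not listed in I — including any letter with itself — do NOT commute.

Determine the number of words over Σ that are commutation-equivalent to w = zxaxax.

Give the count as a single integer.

0(z) covers ∅
1(x) covers ∅
2(a) covers ∅
3(x) covers 1:x
4(a) covers 2:a
5(x) covers 3:x
floor of heap: 0:z, 1:x, 2:a
completions by unplaced set U, small U first (add the entries for U minus each lowest piece of U):
  |U|=1: {0}:1  {4}:1  {5}:1
  |U|=2: {0,4}:2  {0,5}:2  {2,4}:1  {3,5}:1  {4,5}:2
  |U|=3: {0,2,4}:3  {0,3,5}:3  {0,4,5}:6  {1,3,5}:1  {2,4,5}:3  {3,4,5}:3
  |U|=4: {0,1,3,5}:4  {0,2,4,5}:12  {0,3,4,5}:12  {1,3,4,5}:4  {2,3,4,5}:6
  start at 0(z): 10
  start at 1(x): 30
  start at 2(a): 20
sum over floor = 60

60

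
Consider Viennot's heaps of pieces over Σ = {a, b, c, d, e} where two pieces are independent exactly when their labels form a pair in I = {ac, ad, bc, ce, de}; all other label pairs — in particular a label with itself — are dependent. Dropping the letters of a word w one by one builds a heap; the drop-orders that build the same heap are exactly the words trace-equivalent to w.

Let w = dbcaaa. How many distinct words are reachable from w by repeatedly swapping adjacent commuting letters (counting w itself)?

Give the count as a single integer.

5

#0=d has no predecessor
#1=b depends on [0:d]
#2=c depends on [0:d]
#3=a depends on [1:b]
#4=a depends on [3:a]
#5=a depends on [4:a]
sources: [0:d]
N(rest) = Σ N(rest − s) over sources s of rest; N(one piece) = 1:
  size 1 → [2]=1  [5]=1
  size 2 → [2,5]=2  [4,5]=1
  size 3 → [2,4,5]=3  [3,4,5]=1
  size 4 → [1,3,4,5]=1  [2,3,4,5]=4
  first=0(d) contributes 5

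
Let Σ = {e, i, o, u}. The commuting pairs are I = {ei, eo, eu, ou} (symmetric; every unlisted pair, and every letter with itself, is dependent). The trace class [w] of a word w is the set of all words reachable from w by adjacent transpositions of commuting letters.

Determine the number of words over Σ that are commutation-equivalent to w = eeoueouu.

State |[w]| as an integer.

560

#0=e has no predecessor
#1=e depends on [0:e]
#2=o has no predecessor
#3=u has no predecessor
#4=e depends on [1:e]
#5=o depends on [2:o]
#6=u depends on [3:u]
#7=u depends on [6:u]
sources: [0:e, 2:o, 3:u]
N(rest) = Σ N(rest − s) over sources s of rest; N(one piece) = 1:
  size 1 → [4]=1  [5]=1  [7]=1
  size 2 → [1,4]=1  [2,5]=1  [4,5]=2  [4,7]=2  [5,7]=2  [6,7]=1
  size 3 → [0,1,4]=1  [1,4,5]=3  [1,4,7]=3  [2,4,5]=3  [2,5,7]=3  [3,6,7]=1  [4,5,7]=6  [4,6,7]=3  [5,6,7]=3
  size 4 → [0,1,4,5]=4  [0,1,4,7]=4  [1,2,4,5]=6  [1,4,5,7]=12  [1,4,6,7]=6  [2,4,5,7]=12  [2,5,6,7]=6  [3,4,6,7]=4  [3,5,6,7]=4  [4,5,6,7]=12
  size 5 → [0,1,2,4,5]=10  [0,1,4,5,7]=20  [0,1,4,6,7]=10  [1,2,4,5,7]=30  [1,3,4,6,7]=10  [1,4,5,6,7]=30  [2,3,5,6,7]=10  [2,4,5,6,7]=30  [3,4,5,6,7]=20
  size 6 → [0,1,2,4,5,7]=60  [0,1,3,4,6,7]=20  [0,1,4,5,6,7]=60  [1,2,4,5,6,7]=90  [1,3,4,5,6,7]=60  [2,3,4,5,6,7]=60
  first=0(e) contributes 210
  first=2(o) contributes 140
  first=3(u) contributes 210
|[w]| = 560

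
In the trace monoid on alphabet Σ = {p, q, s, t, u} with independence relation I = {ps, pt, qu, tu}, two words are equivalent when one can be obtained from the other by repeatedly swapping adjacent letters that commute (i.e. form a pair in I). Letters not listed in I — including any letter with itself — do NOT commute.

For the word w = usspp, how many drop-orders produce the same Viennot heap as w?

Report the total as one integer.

#0=u has no predecessor
#1=s depends on [0:u]
#2=s depends on [1:s]
#3=p depends on [0:u]
#4=p depends on [3:p]
sources: [0:u]
N(rest) = Σ N(rest − s) over sources s of rest; N(one piece) = 1:
  size 1 → [2]=1  [4]=1
  size 2 → [1,2]=1  [2,4]=2  [3,4]=1
  size 3 → [1,2,4]=3  [2,3,4]=3
  first=0(u) contributes 6

6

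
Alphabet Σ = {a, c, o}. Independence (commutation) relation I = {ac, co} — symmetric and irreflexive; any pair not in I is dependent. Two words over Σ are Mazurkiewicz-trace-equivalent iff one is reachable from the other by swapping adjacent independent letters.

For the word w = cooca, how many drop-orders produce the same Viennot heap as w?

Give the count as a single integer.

10

drop 0:c onto floor
drop 1:o onto floor
drop 2:o onto {1:o}
drop 3:c onto {0:c}
drop 4:a onto {2:o}
ground layer = {0:c, 1:o}
drop-orders for the pieces not yet dropped (sum over which currently-grounded one goes next):
  1 to go: {3} 1  {4} 1
  2 to go: {0,3} 1  {2,4} 1  {3,4} 2
  3 to go: {0,3,4} 3  {1,2,4} 1  {2,3,4} 3
  if 0:c drops first: 4 orders
  if 1:o drops first: 6 orders
heap linearizations: 10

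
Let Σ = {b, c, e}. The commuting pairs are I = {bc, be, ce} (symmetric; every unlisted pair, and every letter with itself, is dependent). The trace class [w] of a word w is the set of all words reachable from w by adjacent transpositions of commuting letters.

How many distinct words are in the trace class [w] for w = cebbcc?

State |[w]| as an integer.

60

#0=c has no predecessor
#1=e has no predecessor
#2=b has no predecessor
#3=b depends on [2:b]
#4=c depends on [0:c]
#5=c depends on [4:c]
sources: [0:c, 1:e, 2:b]
N(rest) = Σ N(rest − s) over sources s of rest; N(one piece) = 1:
  size 1 → [1]=1  [3]=1  [5]=1
  size 2 → [1,3]=2  [1,5]=2  [2,3]=1  [3,5]=2  [4,5]=1
  size 3 → [0,4,5]=1  [1,2,3]=3  [1,3,5]=6  [1,4,5]=3  [2,3,5]=3  [3,4,5]=3
  size 4 → [0,1,4,5]=4  [0,3,4,5]=4  [1,2,3,5]=12  [1,3,4,5]=12  [2,3,4,5]=6
  first=0(c) contributes 30
  first=1(e) contributes 10
  first=2(b) contributes 20
|[w]| = 60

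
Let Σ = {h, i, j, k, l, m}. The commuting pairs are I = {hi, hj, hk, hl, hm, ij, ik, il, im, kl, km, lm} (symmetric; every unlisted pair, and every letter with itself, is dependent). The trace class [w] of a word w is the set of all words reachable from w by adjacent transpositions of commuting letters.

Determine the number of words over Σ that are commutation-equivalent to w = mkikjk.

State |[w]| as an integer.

18

drop 0:m onto floor
drop 1:k onto floor
drop 2:i onto floor
drop 3:k onto {1:k}
drop 4:j onto {0:m, 3:k}
drop 5:k onto {4:j}
ground layer = {0:m, 1:k, 2:i}
drop-orders for the pieces not yet dropped (sum over which currently-grounded one goes next):
  1 to go: {2} 1  {5} 1
  2 to go: {2,5} 2  {4,5} 1
  3 to go: {0,4,5} 1  {2,4,5} 3  {3,4,5} 1
  4 to go: {0,2,4,5} 4  {0,3,4,5} 2  {1,3,4,5} 1  {2,3,4,5} 4
  if 0:m drops first: 5 orders
  if 1:k drops first: 10 orders
  if 2:i drops first: 3 orders
heap linearizations: 18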